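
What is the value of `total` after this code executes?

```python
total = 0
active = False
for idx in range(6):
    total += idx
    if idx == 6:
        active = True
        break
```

Let's trace through this code step by step.

Initialize: total = 0
Initialize: active = False
Entering loop: for idx in range(6):

After execution: total = 15
15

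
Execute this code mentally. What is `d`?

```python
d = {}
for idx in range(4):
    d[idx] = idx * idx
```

Let's trace through this code step by step.

Initialize: d = {}
Entering loop: for idx in range(4):

After execution: d = {0: 0, 1: 1, 2: 4, 3: 9}
{0: 0, 1: 1, 2: 4, 3: 9}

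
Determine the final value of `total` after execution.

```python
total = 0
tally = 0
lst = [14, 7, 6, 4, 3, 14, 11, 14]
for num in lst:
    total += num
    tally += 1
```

Let's trace through this code step by step.

Initialize: total = 0
Initialize: tally = 0
Initialize: lst = [14, 7, 6, 4, 3, 14, 11, 14]
Entering loop: for num in lst:

After execution: total = 73
73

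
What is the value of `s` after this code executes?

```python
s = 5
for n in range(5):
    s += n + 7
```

Let's trace through this code step by step.

Initialize: s = 5
Entering loop: for n in range(5):

After execution: s = 50
50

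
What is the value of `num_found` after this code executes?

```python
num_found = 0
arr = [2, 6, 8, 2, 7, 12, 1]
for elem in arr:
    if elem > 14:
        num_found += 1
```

Let's trace through this code step by step.

Initialize: num_found = 0
Initialize: arr = [2, 6, 8, 2, 7, 12, 1]
Entering loop: for elem in arr:

After execution: num_found = 0
0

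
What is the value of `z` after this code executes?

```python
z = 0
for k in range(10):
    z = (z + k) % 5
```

Let's trace through this code step by step.

Initialize: z = 0
Entering loop: for k in range(10):

After execution: z = 0
0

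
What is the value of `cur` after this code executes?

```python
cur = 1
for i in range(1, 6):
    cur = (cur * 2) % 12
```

Let's trace through this code step by step.

Initialize: cur = 1
Entering loop: for i in range(1, 6):

After execution: cur = 8
8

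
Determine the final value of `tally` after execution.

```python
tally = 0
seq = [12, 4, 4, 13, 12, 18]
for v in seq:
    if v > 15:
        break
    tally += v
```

Let's trace through this code step by step.

Initialize: tally = 0
Initialize: seq = [12, 4, 4, 13, 12, 18]
Entering loop: for v in seq:

After execution: tally = 45
45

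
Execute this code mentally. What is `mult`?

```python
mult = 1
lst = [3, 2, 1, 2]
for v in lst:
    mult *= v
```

Let's trace through this code step by step.

Initialize: mult = 1
Initialize: lst = [3, 2, 1, 2]
Entering loop: for v in lst:

After execution: mult = 12
12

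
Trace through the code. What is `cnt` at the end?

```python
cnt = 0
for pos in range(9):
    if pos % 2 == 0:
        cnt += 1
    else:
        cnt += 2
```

Let's trace through this code step by step.

Initialize: cnt = 0
Entering loop: for pos in range(9):

After execution: cnt = 13
13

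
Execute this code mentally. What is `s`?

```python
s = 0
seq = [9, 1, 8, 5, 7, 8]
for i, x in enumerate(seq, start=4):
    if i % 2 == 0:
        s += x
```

Let's trace through this code step by step.

Initialize: s = 0
Initialize: seq = [9, 1, 8, 5, 7, 8]
Entering loop: for i, x in enumerate(seq, start=4):

After execution: s = 24
24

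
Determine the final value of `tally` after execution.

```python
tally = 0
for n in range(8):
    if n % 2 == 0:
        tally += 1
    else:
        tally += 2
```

Let's trace through this code step by step.

Initialize: tally = 0
Entering loop: for n in range(8):

After execution: tally = 12
12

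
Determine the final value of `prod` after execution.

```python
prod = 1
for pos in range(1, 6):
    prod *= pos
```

Let's trace through this code step by step.

Initialize: prod = 1
Entering loop: for pos in range(1, 6):

After execution: prod = 120
120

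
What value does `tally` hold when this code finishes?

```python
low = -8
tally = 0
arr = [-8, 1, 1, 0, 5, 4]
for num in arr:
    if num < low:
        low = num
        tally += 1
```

Let's trace through this code step by step.

Initialize: low = -8
Initialize: tally = 0
Initialize: arr = [-8, 1, 1, 0, 5, 4]
Entering loop: for num in arr:

After execution: tally = 0
0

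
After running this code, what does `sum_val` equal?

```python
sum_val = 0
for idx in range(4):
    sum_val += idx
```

Let's trace through this code step by step.

Initialize: sum_val = 0
Entering loop: for idx in range(4):

After execution: sum_val = 6
6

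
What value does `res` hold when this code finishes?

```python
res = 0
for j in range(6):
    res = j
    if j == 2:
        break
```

Let's trace through this code step by step.

Initialize: res = 0
Entering loop: for j in range(6):

After execution: res = 2
2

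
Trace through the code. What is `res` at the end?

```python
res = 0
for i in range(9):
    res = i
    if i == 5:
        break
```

Let's trace through this code step by step.

Initialize: res = 0
Entering loop: for i in range(9):

After execution: res = 5
5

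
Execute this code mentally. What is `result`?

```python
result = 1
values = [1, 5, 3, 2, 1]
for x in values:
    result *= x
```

Let's trace through this code step by step.

Initialize: result = 1
Initialize: values = [1, 5, 3, 2, 1]
Entering loop: for x in values:

After execution: result = 30
30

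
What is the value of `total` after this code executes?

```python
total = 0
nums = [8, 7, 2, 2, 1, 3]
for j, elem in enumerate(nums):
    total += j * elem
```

Let's trace through this code step by step.

Initialize: total = 0
Initialize: nums = [8, 7, 2, 2, 1, 3]
Entering loop: for j, elem in enumerate(nums):

After execution: total = 36
36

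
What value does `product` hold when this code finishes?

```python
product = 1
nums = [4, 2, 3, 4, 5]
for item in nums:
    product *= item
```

Let's trace through this code step by step.

Initialize: product = 1
Initialize: nums = [4, 2, 3, 4, 5]
Entering loop: for item in nums:

After execution: product = 480
480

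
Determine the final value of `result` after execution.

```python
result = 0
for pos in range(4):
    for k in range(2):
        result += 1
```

Let's trace through this code step by step.

Initialize: result = 0
Entering loop: for pos in range(4):

After execution: result = 8
8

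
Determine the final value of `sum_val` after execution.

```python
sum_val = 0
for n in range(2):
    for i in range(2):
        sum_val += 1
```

Let's trace through this code step by step.

Initialize: sum_val = 0
Entering loop: for n in range(2):

After execution: sum_val = 4
4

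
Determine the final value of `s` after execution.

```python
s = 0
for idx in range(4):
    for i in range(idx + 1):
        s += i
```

Let's trace through this code step by step.

Initialize: s = 0
Entering loop: for idx in range(4):

After execution: s = 10
10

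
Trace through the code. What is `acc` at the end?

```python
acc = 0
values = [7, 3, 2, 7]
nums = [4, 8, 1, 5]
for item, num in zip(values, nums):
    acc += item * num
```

Let's trace through this code step by step.

Initialize: acc = 0
Initialize: values = [7, 3, 2, 7]
Initialize: nums = [4, 8, 1, 5]
Entering loop: for item, num in zip(values, nums):

After execution: acc = 89
89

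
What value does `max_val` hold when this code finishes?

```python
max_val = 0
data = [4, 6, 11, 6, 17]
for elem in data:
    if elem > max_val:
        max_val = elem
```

Let's trace through this code step by step.

Initialize: max_val = 0
Initialize: data = [4, 6, 11, 6, 17]
Entering loop: for elem in data:

After execution: max_val = 17
17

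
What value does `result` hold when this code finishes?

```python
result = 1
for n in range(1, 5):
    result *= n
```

Let's trace through this code step by step.

Initialize: result = 1
Entering loop: for n in range(1, 5):

After execution: result = 24
24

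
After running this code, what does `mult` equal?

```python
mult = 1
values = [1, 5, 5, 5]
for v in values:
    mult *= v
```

Let's trace through this code step by step.

Initialize: mult = 1
Initialize: values = [1, 5, 5, 5]
Entering loop: for v in values:

After execution: mult = 125
125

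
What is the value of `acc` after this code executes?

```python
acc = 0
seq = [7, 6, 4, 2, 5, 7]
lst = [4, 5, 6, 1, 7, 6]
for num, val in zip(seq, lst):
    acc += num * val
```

Let's trace through this code step by step.

Initialize: acc = 0
Initialize: seq = [7, 6, 4, 2, 5, 7]
Initialize: lst = [4, 5, 6, 1, 7, 6]
Entering loop: for num, val in zip(seq, lst):

After execution: acc = 161
161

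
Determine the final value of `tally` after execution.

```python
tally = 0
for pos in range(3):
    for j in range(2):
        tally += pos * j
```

Let's trace through this code step by step.

Initialize: tally = 0
Entering loop: for pos in range(3):

After execution: tally = 3
3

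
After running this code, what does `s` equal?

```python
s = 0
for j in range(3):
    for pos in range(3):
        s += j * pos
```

Let's trace through this code step by step.

Initialize: s = 0
Entering loop: for j in range(3):

After execution: s = 9
9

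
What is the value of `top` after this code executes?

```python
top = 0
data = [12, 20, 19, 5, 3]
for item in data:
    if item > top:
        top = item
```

Let's trace through this code step by step.

Initialize: top = 0
Initialize: data = [12, 20, 19, 5, 3]
Entering loop: for item in data:

After execution: top = 20
20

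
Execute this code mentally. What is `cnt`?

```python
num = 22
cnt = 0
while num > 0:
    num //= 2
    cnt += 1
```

Let's trace through this code step by step.

Initialize: num = 22
Initialize: cnt = 0
Entering loop: while num > 0:

After execution: cnt = 5
5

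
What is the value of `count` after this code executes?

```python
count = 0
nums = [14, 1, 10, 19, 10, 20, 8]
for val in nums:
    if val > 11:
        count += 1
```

Let's trace through this code step by step.

Initialize: count = 0
Initialize: nums = [14, 1, 10, 19, 10, 20, 8]
Entering loop: for val in nums:

After execution: count = 3
3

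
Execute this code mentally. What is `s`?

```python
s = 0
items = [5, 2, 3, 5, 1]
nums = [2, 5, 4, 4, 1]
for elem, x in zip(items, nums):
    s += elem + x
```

Let's trace through this code step by step.

Initialize: s = 0
Initialize: items = [5, 2, 3, 5, 1]
Initialize: nums = [2, 5, 4, 4, 1]
Entering loop: for elem, x in zip(items, nums):

After execution: s = 32
32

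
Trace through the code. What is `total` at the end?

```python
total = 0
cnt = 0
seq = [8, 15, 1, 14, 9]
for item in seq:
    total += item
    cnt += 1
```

Let's trace through this code step by step.

Initialize: total = 0
Initialize: cnt = 0
Initialize: seq = [8, 15, 1, 14, 9]
Entering loop: for item in seq:

After execution: total = 47
47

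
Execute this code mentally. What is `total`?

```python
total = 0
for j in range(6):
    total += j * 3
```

Let's trace through this code step by step.

Initialize: total = 0
Entering loop: for j in range(6):

After execution: total = 45
45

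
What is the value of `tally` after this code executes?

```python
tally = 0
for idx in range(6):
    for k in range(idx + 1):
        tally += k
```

Let's trace through this code step by step.

Initialize: tally = 0
Entering loop: for idx in range(6):

After execution: tally = 35
35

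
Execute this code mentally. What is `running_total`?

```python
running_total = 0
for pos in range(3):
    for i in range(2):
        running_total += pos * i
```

Let's trace through this code step by step.

Initialize: running_total = 0
Entering loop: for pos in range(3):

After execution: running_total = 3
3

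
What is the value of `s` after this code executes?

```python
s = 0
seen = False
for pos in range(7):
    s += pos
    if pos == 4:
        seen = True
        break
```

Let's trace through this code step by step.

Initialize: s = 0
Initialize: seen = False
Entering loop: for pos in range(7):

After execution: s = 10
10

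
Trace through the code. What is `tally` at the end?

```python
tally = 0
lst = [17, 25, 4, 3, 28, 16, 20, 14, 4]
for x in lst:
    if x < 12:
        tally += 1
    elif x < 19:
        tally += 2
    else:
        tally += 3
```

Let's trace through this code step by step.

Initialize: tally = 0
Initialize: lst = [17, 25, 4, 3, 28, 16, 20, 14, 4]
Entering loop: for x in lst:

After execution: tally = 18
18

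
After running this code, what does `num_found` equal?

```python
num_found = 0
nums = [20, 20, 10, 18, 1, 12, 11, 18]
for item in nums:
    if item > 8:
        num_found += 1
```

Let's trace through this code step by step.

Initialize: num_found = 0
Initialize: nums = [20, 20, 10, 18, 1, 12, 11, 18]
Entering loop: for item in nums:

After execution: num_found = 7
7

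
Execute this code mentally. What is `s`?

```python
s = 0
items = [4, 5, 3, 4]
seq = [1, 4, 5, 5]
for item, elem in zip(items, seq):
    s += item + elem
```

Let's trace through this code step by step.

Initialize: s = 0
Initialize: items = [4, 5, 3, 4]
Initialize: seq = [1, 4, 5, 5]
Entering loop: for item, elem in zip(items, seq):

After execution: s = 31
31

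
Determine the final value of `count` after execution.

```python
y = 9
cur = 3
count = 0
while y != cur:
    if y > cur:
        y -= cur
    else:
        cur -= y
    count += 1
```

Let's trace through this code step by step.

Initialize: y = 9
Initialize: cur = 3
Initialize: count = 0
Entering loop: while y != cur:

After execution: count = 2
2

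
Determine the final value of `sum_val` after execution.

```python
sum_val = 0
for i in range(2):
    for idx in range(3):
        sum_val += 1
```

Let's trace through this code step by step.

Initialize: sum_val = 0
Entering loop: for i in range(2):

After execution: sum_val = 6
6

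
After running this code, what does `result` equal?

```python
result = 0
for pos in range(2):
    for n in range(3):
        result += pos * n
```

Let's trace through this code step by step.

Initialize: result = 0
Entering loop: for pos in range(2):

After execution: result = 3
3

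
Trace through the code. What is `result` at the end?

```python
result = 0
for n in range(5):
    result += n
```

Let's trace through this code step by step.

Initialize: result = 0
Entering loop: for n in range(5):

After execution: result = 10
10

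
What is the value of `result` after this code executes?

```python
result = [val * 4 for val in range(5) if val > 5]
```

Let's trace through this code step by step.

Initialize: result = [val * 4 for val in range(5) if val > 5]

After execution: result = []
[]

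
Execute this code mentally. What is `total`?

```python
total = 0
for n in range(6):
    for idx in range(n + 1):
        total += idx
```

Let's trace through this code step by step.

Initialize: total = 0
Entering loop: for n in range(6):

After execution: total = 35
35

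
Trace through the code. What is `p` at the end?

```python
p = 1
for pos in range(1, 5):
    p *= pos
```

Let's trace through this code step by step.

Initialize: p = 1
Entering loop: for pos in range(1, 5):

After execution: p = 24
24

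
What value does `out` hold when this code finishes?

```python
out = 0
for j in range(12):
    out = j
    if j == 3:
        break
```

Let's trace through this code step by step.

Initialize: out = 0
Entering loop: for j in range(12):

After execution: out = 3
3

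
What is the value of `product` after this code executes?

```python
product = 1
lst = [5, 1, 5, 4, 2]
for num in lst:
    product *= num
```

Let's trace through this code step by step.

Initialize: product = 1
Initialize: lst = [5, 1, 5, 4, 2]
Entering loop: for num in lst:

After execution: product = 200
200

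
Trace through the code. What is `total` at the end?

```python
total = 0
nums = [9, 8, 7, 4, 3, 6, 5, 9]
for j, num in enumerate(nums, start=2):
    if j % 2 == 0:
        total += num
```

Let's trace through this code step by step.

Initialize: total = 0
Initialize: nums = [9, 8, 7, 4, 3, 6, 5, 9]
Entering loop: for j, num in enumerate(nums, start=2):

After execution: total = 24
24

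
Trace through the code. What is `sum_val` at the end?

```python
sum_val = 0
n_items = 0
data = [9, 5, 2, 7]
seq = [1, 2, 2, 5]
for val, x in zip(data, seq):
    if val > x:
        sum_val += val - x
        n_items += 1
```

Let's trace through this code step by step.

Initialize: sum_val = 0
Initialize: n_items = 0
Initialize: data = [9, 5, 2, 7]
Initialize: seq = [1, 2, 2, 5]
Entering loop: for val, x in zip(data, seq):

After execution: sum_val = 13
13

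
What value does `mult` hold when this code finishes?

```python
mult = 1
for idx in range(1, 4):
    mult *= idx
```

Let's trace through this code step by step.

Initialize: mult = 1
Entering loop: for idx in range(1, 4):

After execution: mult = 6
6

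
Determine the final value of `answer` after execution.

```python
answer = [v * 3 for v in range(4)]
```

Let's trace through this code step by step.

Initialize: answer = [v * 3 for v in range(4)]

After execution: answer = [0, 3, 6, 9]
[0, 3, 6, 9]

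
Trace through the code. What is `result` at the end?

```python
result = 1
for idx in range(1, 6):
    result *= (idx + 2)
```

Let's trace through this code step by step.

Initialize: result = 1
Entering loop: for idx in range(1, 6):

After execution: result = 2520
2520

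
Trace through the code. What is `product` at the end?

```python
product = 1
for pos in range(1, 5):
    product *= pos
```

Let's trace through this code step by step.

Initialize: product = 1
Entering loop: for pos in range(1, 5):

After execution: product = 24
24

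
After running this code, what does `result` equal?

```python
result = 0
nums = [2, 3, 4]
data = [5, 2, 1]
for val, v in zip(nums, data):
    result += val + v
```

Let's trace through this code step by step.

Initialize: result = 0
Initialize: nums = [2, 3, 4]
Initialize: data = [5, 2, 1]
Entering loop: for val, v in zip(nums, data):

After execution: result = 17
17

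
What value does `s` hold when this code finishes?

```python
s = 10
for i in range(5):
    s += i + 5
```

Let's trace through this code step by step.

Initialize: s = 10
Entering loop: for i in range(5):

After execution: s = 45
45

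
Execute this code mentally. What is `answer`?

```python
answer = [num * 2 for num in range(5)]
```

Let's trace through this code step by step.

Initialize: answer = [num * 2 for num in range(5)]

After execution: answer = [0, 2, 4, 6, 8]
[0, 2, 4, 6, 8]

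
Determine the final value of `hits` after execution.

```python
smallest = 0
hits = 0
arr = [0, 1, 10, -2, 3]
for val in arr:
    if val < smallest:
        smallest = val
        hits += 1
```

Let's trace through this code step by step.

Initialize: smallest = 0
Initialize: hits = 0
Initialize: arr = [0, 1, 10, -2, 3]
Entering loop: for val in arr:

After execution: hits = 1
1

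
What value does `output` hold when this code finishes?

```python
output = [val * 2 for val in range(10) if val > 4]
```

Let's trace through this code step by step.

Initialize: output = [val * 2 for val in range(10) if val > 4]

After execution: output = [10, 12, 14, 16, 18]
[10, 12, 14, 16, 18]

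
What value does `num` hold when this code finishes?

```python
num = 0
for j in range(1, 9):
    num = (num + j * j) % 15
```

Let's trace through this code step by step.

Initialize: num = 0
Entering loop: for j in range(1, 9):

After execution: num = 9
9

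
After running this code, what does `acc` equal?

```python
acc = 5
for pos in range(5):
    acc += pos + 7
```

Let's trace through this code step by step.

Initialize: acc = 5
Entering loop: for pos in range(5):

After execution: acc = 50
50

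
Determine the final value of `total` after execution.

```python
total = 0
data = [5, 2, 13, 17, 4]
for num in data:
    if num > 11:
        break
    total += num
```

Let's trace through this code step by step.

Initialize: total = 0
Initialize: data = [5, 2, 13, 17, 4]
Entering loop: for num in data:

After execution: total = 7
7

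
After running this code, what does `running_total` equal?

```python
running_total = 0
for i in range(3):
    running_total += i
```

Let's trace through this code step by step.

Initialize: running_total = 0
Entering loop: for i in range(3):

After execution: running_total = 3
3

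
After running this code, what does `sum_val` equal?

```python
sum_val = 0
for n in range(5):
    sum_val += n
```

Let's trace through this code step by step.

Initialize: sum_val = 0
Entering loop: for n in range(5):

After execution: sum_val = 10
10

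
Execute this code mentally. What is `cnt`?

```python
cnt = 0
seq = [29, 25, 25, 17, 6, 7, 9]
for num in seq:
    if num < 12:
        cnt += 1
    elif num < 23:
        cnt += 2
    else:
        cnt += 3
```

Let's trace through this code step by step.

Initialize: cnt = 0
Initialize: seq = [29, 25, 25, 17, 6, 7, 9]
Entering loop: for num in seq:

After execution: cnt = 14
14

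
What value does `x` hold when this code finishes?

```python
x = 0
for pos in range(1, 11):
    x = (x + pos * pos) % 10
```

Let's trace through this code step by step.

Initialize: x = 0
Entering loop: for pos in range(1, 11):

After execution: x = 5
5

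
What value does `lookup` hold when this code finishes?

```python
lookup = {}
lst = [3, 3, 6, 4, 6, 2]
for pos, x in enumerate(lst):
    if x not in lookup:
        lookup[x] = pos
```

Let's trace through this code step by step.

Initialize: lookup = {}
Initialize: lst = [3, 3, 6, 4, 6, 2]
Entering loop: for pos, x in enumerate(lst):

After execution: lookup = {3: 0, 6: 2, 4: 3, 2: 5}
{3: 0, 6: 2, 4: 3, 2: 5}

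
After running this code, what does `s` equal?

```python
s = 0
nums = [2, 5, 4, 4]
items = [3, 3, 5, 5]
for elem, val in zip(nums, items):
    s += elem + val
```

Let's trace through this code step by step.

Initialize: s = 0
Initialize: nums = [2, 5, 4, 4]
Initialize: items = [3, 3, 5, 5]
Entering loop: for elem, val in zip(nums, items):

After execution: s = 31
31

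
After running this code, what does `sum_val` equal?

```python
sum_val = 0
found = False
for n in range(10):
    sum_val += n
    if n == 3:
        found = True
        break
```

Let's trace through this code step by step.

Initialize: sum_val = 0
Initialize: found = False
Entering loop: for n in range(10):

After execution: sum_val = 6
6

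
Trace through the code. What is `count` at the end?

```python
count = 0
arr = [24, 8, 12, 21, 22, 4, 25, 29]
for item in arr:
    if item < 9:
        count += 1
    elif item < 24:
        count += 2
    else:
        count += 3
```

Let's trace through this code step by step.

Initialize: count = 0
Initialize: arr = [24, 8, 12, 21, 22, 4, 25, 29]
Entering loop: for item in arr:

After execution: count = 17
17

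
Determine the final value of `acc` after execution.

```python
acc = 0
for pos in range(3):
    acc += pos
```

Let's trace through this code step by step.

Initialize: acc = 0
Entering loop: for pos in range(3):

After execution: acc = 3
3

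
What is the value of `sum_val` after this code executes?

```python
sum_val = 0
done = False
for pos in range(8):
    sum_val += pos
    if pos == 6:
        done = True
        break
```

Let's trace through this code step by step.

Initialize: sum_val = 0
Initialize: done = False
Entering loop: for pos in range(8):

After execution: sum_val = 21
21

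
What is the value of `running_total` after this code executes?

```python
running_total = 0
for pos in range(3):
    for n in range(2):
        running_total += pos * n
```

Let's trace through this code step by step.

Initialize: running_total = 0
Entering loop: for pos in range(3):

After execution: running_total = 3
3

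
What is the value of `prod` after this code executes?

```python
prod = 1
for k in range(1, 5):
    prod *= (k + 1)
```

Let's trace through this code step by step.

Initialize: prod = 1
Entering loop: for k in range(1, 5):

After execution: prod = 120
120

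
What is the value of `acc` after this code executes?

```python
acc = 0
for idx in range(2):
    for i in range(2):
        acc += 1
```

Let's trace through this code step by step.

Initialize: acc = 0
Entering loop: for idx in range(2):

After execution: acc = 4
4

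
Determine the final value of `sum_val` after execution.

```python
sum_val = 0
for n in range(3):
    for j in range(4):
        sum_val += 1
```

Let's trace through this code step by step.

Initialize: sum_val = 0
Entering loop: for n in range(3):

After execution: sum_val = 12
12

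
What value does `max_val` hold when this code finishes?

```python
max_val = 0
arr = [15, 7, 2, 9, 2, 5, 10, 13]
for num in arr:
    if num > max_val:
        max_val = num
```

Let's trace through this code step by step.

Initialize: max_val = 0
Initialize: arr = [15, 7, 2, 9, 2, 5, 10, 13]
Entering loop: for num in arr:

After execution: max_val = 15
15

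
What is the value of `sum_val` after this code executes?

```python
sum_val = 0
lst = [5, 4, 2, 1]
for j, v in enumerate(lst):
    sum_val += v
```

Let's trace through this code step by step.

Initialize: sum_val = 0
Initialize: lst = [5, 4, 2, 1]
Entering loop: for j, v in enumerate(lst):

After execution: sum_val = 12
12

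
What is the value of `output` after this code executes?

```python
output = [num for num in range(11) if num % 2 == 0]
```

Let's trace through this code step by step.

Initialize: output = [num for num in range(11) if num % 2 == 0]

After execution: output = [0, 2, 4, 6, 8, 10]
[0, 2, 4, 6, 8, 10]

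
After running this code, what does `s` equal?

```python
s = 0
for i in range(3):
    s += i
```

Let's trace through this code step by step.

Initialize: s = 0
Entering loop: for i in range(3):

After execution: s = 3
3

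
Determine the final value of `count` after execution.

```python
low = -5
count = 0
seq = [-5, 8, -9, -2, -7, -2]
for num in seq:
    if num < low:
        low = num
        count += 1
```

Let's trace through this code step by step.

Initialize: low = -5
Initialize: count = 0
Initialize: seq = [-5, 8, -9, -2, -7, -2]
Entering loop: for num in seq:

After execution: count = 1
1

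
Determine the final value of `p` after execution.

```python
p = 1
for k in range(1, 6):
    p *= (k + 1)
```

Let's trace through this code step by step.

Initialize: p = 1
Entering loop: for k in range(1, 6):

After execution: p = 720
720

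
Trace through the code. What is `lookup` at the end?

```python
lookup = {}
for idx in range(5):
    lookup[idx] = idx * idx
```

Let's trace through this code step by step.

Initialize: lookup = {}
Entering loop: for idx in range(5):

After execution: lookup = {0: 0, 1: 1, 2: 4, 3: 9, 4: 16}
{0: 0, 1: 1, 2: 4, 3: 9, 4: 16}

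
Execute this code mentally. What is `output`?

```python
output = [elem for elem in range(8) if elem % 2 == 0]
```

Let's trace through this code step by step.

Initialize: output = [elem for elem in range(8) if elem % 2 == 0]

After execution: output = [0, 2, 4, 6]
[0, 2, 4, 6]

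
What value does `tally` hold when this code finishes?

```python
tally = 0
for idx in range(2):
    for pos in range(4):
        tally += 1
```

Let's trace through this code step by step.

Initialize: tally = 0
Entering loop: for idx in range(2):

After execution: tally = 8
8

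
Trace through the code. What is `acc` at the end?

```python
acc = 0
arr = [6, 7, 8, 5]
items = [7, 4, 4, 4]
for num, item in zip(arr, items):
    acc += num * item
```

Let's trace through this code step by step.

Initialize: acc = 0
Initialize: arr = [6, 7, 8, 5]
Initialize: items = [7, 4, 4, 4]
Entering loop: for num, item in zip(arr, items):

After execution: acc = 122
122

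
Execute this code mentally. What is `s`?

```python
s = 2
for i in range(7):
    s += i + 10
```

Let's trace through this code step by step.

Initialize: s = 2
Entering loop: for i in range(7):

After execution: s = 93
93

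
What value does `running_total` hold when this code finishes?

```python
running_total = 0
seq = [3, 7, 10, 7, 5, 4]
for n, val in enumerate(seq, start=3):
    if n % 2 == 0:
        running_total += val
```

Let's trace through this code step by step.

Initialize: running_total = 0
Initialize: seq = [3, 7, 10, 7, 5, 4]
Entering loop: for n, val in enumerate(seq, start=3):

After execution: running_total = 18
18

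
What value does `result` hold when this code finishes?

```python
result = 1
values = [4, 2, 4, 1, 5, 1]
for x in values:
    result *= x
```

Let's trace through this code step by step.

Initialize: result = 1
Initialize: values = [4, 2, 4, 1, 5, 1]
Entering loop: for x in values:

After execution: result = 160
160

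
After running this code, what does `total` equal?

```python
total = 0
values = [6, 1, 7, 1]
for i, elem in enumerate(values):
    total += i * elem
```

Let's trace through this code step by step.

Initialize: total = 0
Initialize: values = [6, 1, 7, 1]
Entering loop: for i, elem in enumerate(values):

After execution: total = 18
18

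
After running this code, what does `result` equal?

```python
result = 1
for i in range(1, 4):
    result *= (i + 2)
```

Let's trace through this code step by step.

Initialize: result = 1
Entering loop: for i in range(1, 4):

After execution: result = 60
60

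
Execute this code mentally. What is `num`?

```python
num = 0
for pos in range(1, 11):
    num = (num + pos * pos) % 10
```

Let's trace through this code step by step.

Initialize: num = 0
Entering loop: for pos in range(1, 11):

After execution: num = 5
5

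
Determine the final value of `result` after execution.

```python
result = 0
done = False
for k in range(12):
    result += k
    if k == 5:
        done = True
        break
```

Let's trace through this code step by step.

Initialize: result = 0
Initialize: done = False
Entering loop: for k in range(12):

After execution: result = 15
15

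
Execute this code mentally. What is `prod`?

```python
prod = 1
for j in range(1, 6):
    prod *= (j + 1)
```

Let's trace through this code step by step.

Initialize: prod = 1
Entering loop: for j in range(1, 6):

After execution: prod = 720
720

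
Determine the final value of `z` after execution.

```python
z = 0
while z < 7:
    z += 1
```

Let's trace through this code step by step.

Initialize: z = 0
Entering loop: while z < 7:

After execution: z = 7
7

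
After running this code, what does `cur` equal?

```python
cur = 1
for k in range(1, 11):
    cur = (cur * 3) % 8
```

Let's trace through this code step by step.

Initialize: cur = 1
Entering loop: for k in range(1, 11):

After execution: cur = 1
1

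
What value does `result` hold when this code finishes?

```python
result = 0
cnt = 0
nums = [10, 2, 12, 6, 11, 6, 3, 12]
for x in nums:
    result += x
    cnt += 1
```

Let's trace through this code step by step.

Initialize: result = 0
Initialize: cnt = 0
Initialize: nums = [10, 2, 12, 6, 11, 6, 3, 12]
Entering loop: for x in nums:

After execution: result = 62
62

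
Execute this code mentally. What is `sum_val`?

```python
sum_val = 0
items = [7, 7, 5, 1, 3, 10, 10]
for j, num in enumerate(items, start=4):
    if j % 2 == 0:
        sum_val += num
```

Let's trace through this code step by step.

Initialize: sum_val = 0
Initialize: items = [7, 7, 5, 1, 3, 10, 10]
Entering loop: for j, num in enumerate(items, start=4):

After execution: sum_val = 25
25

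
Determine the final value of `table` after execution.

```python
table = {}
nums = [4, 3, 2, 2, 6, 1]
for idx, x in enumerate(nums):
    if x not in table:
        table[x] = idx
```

Let's trace through this code step by step.

Initialize: table = {}
Initialize: nums = [4, 3, 2, 2, 6, 1]
Entering loop: for idx, x in enumerate(nums):

After execution: table = {4: 0, 3: 1, 2: 2, 6: 4, 1: 5}
{4: 0, 3: 1, 2: 2, 6: 4, 1: 5}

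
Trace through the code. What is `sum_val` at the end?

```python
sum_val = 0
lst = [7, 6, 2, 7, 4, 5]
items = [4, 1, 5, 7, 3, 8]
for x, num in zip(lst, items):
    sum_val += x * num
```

Let's trace through this code step by step.

Initialize: sum_val = 0
Initialize: lst = [7, 6, 2, 7, 4, 5]
Initialize: items = [4, 1, 5, 7, 3, 8]
Entering loop: for x, num in zip(lst, items):

After execution: sum_val = 145
145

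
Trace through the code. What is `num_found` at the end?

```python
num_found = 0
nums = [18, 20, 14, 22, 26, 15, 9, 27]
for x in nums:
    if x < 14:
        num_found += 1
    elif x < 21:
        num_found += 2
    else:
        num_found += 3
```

Let's trace through this code step by step.

Initialize: num_found = 0
Initialize: nums = [18, 20, 14, 22, 26, 15, 9, 27]
Entering loop: for x in nums:

After execution: num_found = 18
18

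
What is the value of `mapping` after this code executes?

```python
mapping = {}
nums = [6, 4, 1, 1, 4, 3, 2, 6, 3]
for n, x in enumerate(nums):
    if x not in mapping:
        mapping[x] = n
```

Let's trace through this code step by step.

Initialize: mapping = {}
Initialize: nums = [6, 4, 1, 1, 4, 3, 2, 6, 3]
Entering loop: for n, x in enumerate(nums):

After execution: mapping = {6: 0, 4: 1, 1: 2, 3: 5, 2: 6}
{6: 0, 4: 1, 1: 2, 3: 5, 2: 6}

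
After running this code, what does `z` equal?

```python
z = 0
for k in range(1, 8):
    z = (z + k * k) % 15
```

Let's trace through this code step by step.

Initialize: z = 0
Entering loop: for k in range(1, 8):

After execution: z = 5
5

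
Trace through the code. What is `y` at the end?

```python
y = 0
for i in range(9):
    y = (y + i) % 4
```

Let's trace through this code step by step.

Initialize: y = 0
Entering loop: for i in range(9):

After execution: y = 0
0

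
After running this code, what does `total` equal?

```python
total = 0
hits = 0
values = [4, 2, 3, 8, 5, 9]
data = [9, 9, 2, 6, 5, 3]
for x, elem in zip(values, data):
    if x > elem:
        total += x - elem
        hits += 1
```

Let's trace through this code step by step.

Initialize: total = 0
Initialize: hits = 0
Initialize: values = [4, 2, 3, 8, 5, 9]
Initialize: data = [9, 9, 2, 6, 5, 3]
Entering loop: for x, elem in zip(values, data):

After execution: total = 9
9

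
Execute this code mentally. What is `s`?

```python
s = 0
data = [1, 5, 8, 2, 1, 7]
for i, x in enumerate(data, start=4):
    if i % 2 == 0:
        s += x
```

Let's trace through this code step by step.

Initialize: s = 0
Initialize: data = [1, 5, 8, 2, 1, 7]
Entering loop: for i, x in enumerate(data, start=4):

After execution: s = 10
10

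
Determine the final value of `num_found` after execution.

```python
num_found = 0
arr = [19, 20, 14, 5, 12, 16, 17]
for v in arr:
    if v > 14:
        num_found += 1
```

Let's trace through this code step by step.

Initialize: num_found = 0
Initialize: arr = [19, 20, 14, 5, 12, 16, 17]
Entering loop: for v in arr:

After execution: num_found = 4
4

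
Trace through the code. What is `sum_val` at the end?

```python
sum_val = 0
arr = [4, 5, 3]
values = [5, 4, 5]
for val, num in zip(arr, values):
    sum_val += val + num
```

Let's trace through this code step by step.

Initialize: sum_val = 0
Initialize: arr = [4, 5, 3]
Initialize: values = [5, 4, 5]
Entering loop: for val, num in zip(arr, values):

After execution: sum_val = 26
26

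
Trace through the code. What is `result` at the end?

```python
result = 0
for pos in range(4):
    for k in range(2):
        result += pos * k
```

Let's trace through this code step by step.

Initialize: result = 0
Entering loop: for pos in range(4):

After execution: result = 6
6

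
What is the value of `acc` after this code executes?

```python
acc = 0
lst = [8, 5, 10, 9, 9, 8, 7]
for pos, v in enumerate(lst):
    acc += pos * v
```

Let's trace through this code step by step.

Initialize: acc = 0
Initialize: lst = [8, 5, 10, 9, 9, 8, 7]
Entering loop: for pos, v in enumerate(lst):

After execution: acc = 170
170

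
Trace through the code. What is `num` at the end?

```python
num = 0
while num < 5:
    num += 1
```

Let's trace through this code step by step.

Initialize: num = 0
Entering loop: while num < 5:

After execution: num = 5
5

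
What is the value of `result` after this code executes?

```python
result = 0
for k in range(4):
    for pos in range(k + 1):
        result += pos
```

Let's trace through this code step by step.

Initialize: result = 0
Entering loop: for k in range(4):

After execution: result = 10
10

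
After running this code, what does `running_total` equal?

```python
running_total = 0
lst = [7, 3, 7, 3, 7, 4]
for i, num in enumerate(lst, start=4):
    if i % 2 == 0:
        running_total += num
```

Let's trace through this code step by step.

Initialize: running_total = 0
Initialize: lst = [7, 3, 7, 3, 7, 4]
Entering loop: for i, num in enumerate(lst, start=4):

After execution: running_total = 21
21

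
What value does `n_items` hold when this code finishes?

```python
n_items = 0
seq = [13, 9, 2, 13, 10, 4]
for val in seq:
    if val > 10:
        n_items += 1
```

Let's trace through this code step by step.

Initialize: n_items = 0
Initialize: seq = [13, 9, 2, 13, 10, 4]
Entering loop: for val in seq:

After execution: n_items = 2
2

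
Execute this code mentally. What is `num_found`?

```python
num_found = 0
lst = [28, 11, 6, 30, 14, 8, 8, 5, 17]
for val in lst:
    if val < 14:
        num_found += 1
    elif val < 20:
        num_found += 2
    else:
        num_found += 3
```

Let's trace through this code step by step.

Initialize: num_found = 0
Initialize: lst = [28, 11, 6, 30, 14, 8, 8, 5, 17]
Entering loop: for val in lst:

After execution: num_found = 15
15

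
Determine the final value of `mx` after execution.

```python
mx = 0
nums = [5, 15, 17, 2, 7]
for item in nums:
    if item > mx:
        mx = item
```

Let's trace through this code step by step.

Initialize: mx = 0
Initialize: nums = [5, 15, 17, 2, 7]
Entering loop: for item in nums:

After execution: mx = 17
17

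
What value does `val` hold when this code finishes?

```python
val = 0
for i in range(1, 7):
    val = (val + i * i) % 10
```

Let's trace through this code step by step.

Initialize: val = 0
Entering loop: for i in range(1, 7):

After execution: val = 1
1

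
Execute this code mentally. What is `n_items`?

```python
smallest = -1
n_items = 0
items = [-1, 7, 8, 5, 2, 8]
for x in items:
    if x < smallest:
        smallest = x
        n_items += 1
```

Let's trace through this code step by step.

Initialize: smallest = -1
Initialize: n_items = 0
Initialize: items = [-1, 7, 8, 5, 2, 8]
Entering loop: for x in items:

After execution: n_items = 0
0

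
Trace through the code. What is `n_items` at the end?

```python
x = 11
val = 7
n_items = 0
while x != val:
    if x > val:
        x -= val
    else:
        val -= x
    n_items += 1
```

Let's trace through this code step by step.

Initialize: x = 11
Initialize: val = 7
Initialize: n_items = 0
Entering loop: while x != val:

After execution: n_items = 5
5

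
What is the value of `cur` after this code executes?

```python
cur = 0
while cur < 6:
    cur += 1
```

Let's trace through this code step by step.

Initialize: cur = 0
Entering loop: while cur < 6:

After execution: cur = 6
6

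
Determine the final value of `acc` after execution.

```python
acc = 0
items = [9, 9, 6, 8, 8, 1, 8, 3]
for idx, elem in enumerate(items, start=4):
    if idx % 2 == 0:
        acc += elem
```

Let's trace through this code step by step.

Initialize: acc = 0
Initialize: items = [9, 9, 6, 8, 8, 1, 8, 3]
Entering loop: for idx, elem in enumerate(items, start=4):

After execution: acc = 31
31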